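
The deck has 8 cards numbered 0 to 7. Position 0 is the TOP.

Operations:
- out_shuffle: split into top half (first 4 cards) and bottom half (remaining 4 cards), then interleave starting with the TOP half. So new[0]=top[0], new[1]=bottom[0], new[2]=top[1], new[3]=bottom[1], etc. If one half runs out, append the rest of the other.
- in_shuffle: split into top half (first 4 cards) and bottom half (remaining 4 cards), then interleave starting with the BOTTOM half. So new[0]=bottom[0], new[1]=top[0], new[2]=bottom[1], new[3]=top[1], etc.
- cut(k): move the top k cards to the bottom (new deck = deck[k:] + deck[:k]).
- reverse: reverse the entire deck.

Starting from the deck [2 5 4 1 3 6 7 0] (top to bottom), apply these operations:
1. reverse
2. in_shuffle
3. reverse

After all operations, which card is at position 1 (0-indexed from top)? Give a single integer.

Answer: 2

Derivation:
After op 1 (reverse): [0 7 6 3 1 4 5 2]
After op 2 (in_shuffle): [1 0 4 7 5 6 2 3]
After op 3 (reverse): [3 2 6 5 7 4 0 1]
Position 1: card 2.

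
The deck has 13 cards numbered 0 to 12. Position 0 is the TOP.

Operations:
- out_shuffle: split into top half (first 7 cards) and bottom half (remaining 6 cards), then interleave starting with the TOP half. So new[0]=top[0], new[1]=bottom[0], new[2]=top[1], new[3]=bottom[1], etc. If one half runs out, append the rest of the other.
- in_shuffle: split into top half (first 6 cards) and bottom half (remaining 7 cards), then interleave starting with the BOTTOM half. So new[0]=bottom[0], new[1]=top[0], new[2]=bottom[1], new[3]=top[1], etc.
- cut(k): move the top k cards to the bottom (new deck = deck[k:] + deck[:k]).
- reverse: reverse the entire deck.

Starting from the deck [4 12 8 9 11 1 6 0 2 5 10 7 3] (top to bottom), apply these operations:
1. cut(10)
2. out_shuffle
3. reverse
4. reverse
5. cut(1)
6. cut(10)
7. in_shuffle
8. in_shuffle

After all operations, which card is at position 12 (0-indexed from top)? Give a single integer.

After op 1 (cut(10)): [10 7 3 4 12 8 9 11 1 6 0 2 5]
After op 2 (out_shuffle): [10 11 7 1 3 6 4 0 12 2 8 5 9]
After op 3 (reverse): [9 5 8 2 12 0 4 6 3 1 7 11 10]
After op 4 (reverse): [10 11 7 1 3 6 4 0 12 2 8 5 9]
After op 5 (cut(1)): [11 7 1 3 6 4 0 12 2 8 5 9 10]
After op 6 (cut(10)): [5 9 10 11 7 1 3 6 4 0 12 2 8]
After op 7 (in_shuffle): [3 5 6 9 4 10 0 11 12 7 2 1 8]
After op 8 (in_shuffle): [0 3 11 5 12 6 7 9 2 4 1 10 8]
Position 12: card 8.

Answer: 8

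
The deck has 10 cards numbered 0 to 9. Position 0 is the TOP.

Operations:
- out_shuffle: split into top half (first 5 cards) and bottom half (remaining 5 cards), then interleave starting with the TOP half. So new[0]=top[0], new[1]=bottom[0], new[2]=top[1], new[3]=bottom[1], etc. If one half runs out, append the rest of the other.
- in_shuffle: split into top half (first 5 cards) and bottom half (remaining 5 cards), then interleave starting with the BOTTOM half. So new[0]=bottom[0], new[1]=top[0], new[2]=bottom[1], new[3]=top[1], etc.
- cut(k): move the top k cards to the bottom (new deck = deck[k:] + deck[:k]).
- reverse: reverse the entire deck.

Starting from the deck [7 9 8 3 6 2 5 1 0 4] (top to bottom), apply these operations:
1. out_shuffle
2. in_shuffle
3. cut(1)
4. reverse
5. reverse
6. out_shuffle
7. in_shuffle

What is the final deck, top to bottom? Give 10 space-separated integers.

Answer: 4 7 0 6 8 3 9 5 1 2

Derivation:
After op 1 (out_shuffle): [7 2 9 5 8 1 3 0 6 4]
After op 2 (in_shuffle): [1 7 3 2 0 9 6 5 4 8]
After op 3 (cut(1)): [7 3 2 0 9 6 5 4 8 1]
After op 4 (reverse): [1 8 4 5 6 9 0 2 3 7]
After op 5 (reverse): [7 3 2 0 9 6 5 4 8 1]
After op 6 (out_shuffle): [7 6 3 5 2 4 0 8 9 1]
After op 7 (in_shuffle): [4 7 0 6 8 3 9 5 1 2]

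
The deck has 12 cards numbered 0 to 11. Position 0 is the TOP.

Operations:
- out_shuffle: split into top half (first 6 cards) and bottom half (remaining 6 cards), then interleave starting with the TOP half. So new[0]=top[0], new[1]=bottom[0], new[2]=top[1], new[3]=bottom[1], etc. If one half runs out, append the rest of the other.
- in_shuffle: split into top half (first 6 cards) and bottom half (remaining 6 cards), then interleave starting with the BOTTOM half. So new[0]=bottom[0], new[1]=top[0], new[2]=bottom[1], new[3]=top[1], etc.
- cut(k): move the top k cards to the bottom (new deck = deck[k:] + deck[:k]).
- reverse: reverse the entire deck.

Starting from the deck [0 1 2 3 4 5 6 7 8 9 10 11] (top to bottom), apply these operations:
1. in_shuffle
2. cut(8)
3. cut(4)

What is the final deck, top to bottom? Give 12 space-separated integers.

After op 1 (in_shuffle): [6 0 7 1 8 2 9 3 10 4 11 5]
After op 2 (cut(8)): [10 4 11 5 6 0 7 1 8 2 9 3]
After op 3 (cut(4)): [6 0 7 1 8 2 9 3 10 4 11 5]

Answer: 6 0 7 1 8 2 9 3 10 4 11 5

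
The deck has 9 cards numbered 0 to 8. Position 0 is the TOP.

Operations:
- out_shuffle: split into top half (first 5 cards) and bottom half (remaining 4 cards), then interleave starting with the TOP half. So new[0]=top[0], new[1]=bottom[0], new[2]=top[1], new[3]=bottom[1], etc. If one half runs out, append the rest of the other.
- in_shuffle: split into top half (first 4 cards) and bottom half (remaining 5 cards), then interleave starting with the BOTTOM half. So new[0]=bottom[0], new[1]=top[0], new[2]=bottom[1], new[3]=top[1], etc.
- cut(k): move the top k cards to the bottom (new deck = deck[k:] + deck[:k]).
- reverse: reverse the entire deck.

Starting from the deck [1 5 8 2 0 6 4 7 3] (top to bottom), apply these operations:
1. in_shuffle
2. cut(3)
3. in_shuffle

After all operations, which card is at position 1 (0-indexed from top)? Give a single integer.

Answer: 5

Derivation:
After op 1 (in_shuffle): [0 1 6 5 4 8 7 2 3]
After op 2 (cut(3)): [5 4 8 7 2 3 0 1 6]
After op 3 (in_shuffle): [2 5 3 4 0 8 1 7 6]
Position 1: card 5.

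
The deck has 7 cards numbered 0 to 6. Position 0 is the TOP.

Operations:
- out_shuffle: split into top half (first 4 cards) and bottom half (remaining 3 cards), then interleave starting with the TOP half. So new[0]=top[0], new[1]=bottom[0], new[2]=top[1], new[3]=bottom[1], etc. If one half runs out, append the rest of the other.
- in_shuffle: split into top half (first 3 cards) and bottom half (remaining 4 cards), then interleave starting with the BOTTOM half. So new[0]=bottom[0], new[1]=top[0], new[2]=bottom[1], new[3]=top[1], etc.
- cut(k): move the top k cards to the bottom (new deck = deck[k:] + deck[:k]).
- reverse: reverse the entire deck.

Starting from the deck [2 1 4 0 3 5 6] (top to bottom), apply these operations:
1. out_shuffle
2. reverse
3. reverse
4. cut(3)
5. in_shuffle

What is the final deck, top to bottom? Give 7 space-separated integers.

Answer: 0 5 2 4 3 6 1

Derivation:
After op 1 (out_shuffle): [2 3 1 5 4 6 0]
After op 2 (reverse): [0 6 4 5 1 3 2]
After op 3 (reverse): [2 3 1 5 4 6 0]
After op 4 (cut(3)): [5 4 6 0 2 3 1]
After op 5 (in_shuffle): [0 5 2 4 3 6 1]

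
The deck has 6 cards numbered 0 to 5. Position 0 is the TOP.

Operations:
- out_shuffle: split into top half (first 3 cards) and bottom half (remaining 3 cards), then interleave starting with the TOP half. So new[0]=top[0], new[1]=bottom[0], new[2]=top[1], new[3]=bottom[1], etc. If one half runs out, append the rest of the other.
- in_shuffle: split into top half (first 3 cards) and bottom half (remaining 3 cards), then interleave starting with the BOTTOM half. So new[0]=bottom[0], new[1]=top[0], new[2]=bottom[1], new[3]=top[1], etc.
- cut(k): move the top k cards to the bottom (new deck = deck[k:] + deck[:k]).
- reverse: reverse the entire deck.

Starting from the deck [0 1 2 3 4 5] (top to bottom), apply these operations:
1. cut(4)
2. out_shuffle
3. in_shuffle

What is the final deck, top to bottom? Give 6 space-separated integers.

Answer: 2 4 0 1 3 5

Derivation:
After op 1 (cut(4)): [4 5 0 1 2 3]
After op 2 (out_shuffle): [4 1 5 2 0 3]
After op 3 (in_shuffle): [2 4 0 1 3 5]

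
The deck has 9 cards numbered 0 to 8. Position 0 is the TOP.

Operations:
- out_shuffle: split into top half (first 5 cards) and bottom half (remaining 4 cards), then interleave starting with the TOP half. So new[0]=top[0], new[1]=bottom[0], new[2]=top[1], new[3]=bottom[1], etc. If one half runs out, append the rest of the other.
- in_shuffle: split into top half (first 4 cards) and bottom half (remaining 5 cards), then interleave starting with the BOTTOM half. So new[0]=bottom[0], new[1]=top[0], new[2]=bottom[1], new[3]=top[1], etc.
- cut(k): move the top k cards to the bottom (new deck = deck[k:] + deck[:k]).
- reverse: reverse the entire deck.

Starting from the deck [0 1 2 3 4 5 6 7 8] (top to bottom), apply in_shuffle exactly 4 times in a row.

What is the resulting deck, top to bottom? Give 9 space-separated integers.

After op 1 (in_shuffle): [4 0 5 1 6 2 7 3 8]
After op 2 (in_shuffle): [6 4 2 0 7 5 3 1 8]
After op 3 (in_shuffle): [7 6 5 4 3 2 1 0 8]
After op 4 (in_shuffle): [3 7 2 6 1 5 0 4 8]

Answer: 3 7 2 6 1 5 0 4 8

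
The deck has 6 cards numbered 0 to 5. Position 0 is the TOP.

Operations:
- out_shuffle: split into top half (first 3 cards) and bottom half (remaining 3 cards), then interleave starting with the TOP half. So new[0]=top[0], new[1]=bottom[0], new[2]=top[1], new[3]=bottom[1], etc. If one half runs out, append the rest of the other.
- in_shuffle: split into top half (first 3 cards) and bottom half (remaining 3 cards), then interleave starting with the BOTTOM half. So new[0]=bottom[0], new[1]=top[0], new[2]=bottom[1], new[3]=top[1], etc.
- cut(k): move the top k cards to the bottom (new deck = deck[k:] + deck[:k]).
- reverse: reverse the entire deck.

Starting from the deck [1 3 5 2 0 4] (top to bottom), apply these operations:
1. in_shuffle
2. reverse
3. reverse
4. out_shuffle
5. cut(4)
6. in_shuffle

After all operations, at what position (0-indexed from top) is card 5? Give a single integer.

After op 1 (in_shuffle): [2 1 0 3 4 5]
After op 2 (reverse): [5 4 3 0 1 2]
After op 3 (reverse): [2 1 0 3 4 5]
After op 4 (out_shuffle): [2 3 1 4 0 5]
After op 5 (cut(4)): [0 5 2 3 1 4]
After op 6 (in_shuffle): [3 0 1 5 4 2]
Card 5 is at position 3.

Answer: 3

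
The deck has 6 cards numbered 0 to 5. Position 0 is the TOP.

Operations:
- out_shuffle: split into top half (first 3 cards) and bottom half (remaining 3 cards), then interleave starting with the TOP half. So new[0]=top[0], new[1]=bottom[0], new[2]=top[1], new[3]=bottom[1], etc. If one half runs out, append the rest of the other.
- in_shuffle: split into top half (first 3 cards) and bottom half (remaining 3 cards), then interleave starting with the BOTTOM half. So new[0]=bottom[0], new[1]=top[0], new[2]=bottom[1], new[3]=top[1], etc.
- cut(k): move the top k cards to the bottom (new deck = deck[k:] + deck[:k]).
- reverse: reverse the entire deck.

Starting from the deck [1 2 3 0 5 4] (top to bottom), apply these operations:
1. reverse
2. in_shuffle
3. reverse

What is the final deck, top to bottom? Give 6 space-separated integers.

Answer: 0 1 5 2 4 3

Derivation:
After op 1 (reverse): [4 5 0 3 2 1]
After op 2 (in_shuffle): [3 4 2 5 1 0]
After op 3 (reverse): [0 1 5 2 4 3]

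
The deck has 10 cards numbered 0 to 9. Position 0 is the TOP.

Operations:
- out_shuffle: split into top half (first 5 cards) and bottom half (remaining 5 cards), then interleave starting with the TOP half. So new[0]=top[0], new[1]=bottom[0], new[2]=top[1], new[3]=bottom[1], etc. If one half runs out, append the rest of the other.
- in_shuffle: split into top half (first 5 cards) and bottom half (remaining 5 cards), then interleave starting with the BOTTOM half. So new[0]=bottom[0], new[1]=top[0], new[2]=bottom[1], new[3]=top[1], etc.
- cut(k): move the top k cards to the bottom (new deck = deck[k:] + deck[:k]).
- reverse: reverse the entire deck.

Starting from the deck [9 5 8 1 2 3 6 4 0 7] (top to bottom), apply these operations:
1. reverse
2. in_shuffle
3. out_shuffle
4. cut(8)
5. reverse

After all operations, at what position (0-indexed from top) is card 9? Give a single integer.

After op 1 (reverse): [7 0 4 6 3 2 1 8 5 9]
After op 2 (in_shuffle): [2 7 1 0 8 4 5 6 9 3]
After op 3 (out_shuffle): [2 4 7 5 1 6 0 9 8 3]
After op 4 (cut(8)): [8 3 2 4 7 5 1 6 0 9]
After op 5 (reverse): [9 0 6 1 5 7 4 2 3 8]
Card 9 is at position 0.

Answer: 0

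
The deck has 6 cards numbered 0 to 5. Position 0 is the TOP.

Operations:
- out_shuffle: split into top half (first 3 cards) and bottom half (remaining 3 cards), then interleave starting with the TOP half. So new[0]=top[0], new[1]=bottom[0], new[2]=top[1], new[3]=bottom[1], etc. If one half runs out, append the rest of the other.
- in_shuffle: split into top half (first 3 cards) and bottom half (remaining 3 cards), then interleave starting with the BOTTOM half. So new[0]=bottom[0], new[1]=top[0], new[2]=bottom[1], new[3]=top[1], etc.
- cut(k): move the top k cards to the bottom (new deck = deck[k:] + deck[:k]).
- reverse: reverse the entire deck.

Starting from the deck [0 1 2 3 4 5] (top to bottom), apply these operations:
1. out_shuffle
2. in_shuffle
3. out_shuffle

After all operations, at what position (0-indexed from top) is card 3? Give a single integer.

Answer: 1

Derivation:
After op 1 (out_shuffle): [0 3 1 4 2 5]
After op 2 (in_shuffle): [4 0 2 3 5 1]
After op 3 (out_shuffle): [4 3 0 5 2 1]
Card 3 is at position 1.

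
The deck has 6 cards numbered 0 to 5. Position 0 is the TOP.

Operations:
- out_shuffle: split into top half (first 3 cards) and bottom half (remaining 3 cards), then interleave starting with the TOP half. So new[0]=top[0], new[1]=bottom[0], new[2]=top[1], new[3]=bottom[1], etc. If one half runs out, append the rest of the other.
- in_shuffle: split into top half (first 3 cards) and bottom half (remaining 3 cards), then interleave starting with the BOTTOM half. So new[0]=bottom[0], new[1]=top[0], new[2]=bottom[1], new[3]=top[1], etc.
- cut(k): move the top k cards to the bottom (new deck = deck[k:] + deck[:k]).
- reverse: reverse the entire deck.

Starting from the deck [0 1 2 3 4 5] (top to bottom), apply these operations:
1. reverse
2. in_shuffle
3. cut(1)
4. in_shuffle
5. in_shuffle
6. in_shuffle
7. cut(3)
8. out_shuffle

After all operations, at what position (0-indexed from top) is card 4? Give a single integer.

Answer: 5

Derivation:
After op 1 (reverse): [5 4 3 2 1 0]
After op 2 (in_shuffle): [2 5 1 4 0 3]
After op 3 (cut(1)): [5 1 4 0 3 2]
After op 4 (in_shuffle): [0 5 3 1 2 4]
After op 5 (in_shuffle): [1 0 2 5 4 3]
After op 6 (in_shuffle): [5 1 4 0 3 2]
After op 7 (cut(3)): [0 3 2 5 1 4]
After op 8 (out_shuffle): [0 5 3 1 2 4]
Card 4 is at position 5.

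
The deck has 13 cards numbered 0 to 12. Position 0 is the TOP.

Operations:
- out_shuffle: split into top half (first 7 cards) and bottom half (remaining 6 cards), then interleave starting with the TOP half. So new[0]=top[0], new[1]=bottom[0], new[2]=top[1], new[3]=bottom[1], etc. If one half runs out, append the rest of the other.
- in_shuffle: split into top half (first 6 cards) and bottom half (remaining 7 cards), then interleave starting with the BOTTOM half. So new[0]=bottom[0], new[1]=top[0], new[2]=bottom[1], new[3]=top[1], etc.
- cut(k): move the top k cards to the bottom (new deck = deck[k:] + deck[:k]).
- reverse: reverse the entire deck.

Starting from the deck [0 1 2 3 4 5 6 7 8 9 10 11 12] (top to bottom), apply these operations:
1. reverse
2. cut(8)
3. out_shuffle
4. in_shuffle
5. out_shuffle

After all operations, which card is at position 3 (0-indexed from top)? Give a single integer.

After op 1 (reverse): [12 11 10 9 8 7 6 5 4 3 2 1 0]
After op 2 (cut(8)): [4 3 2 1 0 12 11 10 9 8 7 6 5]
After op 3 (out_shuffle): [4 10 3 9 2 8 1 7 0 6 12 5 11]
After op 4 (in_shuffle): [1 4 7 10 0 3 6 9 12 2 5 8 11]
After op 5 (out_shuffle): [1 9 4 12 7 2 10 5 0 8 3 11 6]
Position 3: card 12.

Answer: 12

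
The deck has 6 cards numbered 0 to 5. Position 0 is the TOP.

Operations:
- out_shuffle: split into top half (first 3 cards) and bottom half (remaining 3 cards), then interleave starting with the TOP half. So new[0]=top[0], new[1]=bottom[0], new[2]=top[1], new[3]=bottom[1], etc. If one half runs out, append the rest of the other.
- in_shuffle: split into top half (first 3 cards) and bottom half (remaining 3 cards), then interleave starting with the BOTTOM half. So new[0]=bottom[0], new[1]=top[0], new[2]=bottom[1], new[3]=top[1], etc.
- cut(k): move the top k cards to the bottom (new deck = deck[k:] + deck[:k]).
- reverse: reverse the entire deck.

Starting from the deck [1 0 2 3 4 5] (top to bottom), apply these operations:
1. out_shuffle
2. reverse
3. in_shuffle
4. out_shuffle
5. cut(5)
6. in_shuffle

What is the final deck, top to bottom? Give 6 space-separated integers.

Answer: 5 4 1 0 3 2

Derivation:
After op 1 (out_shuffle): [1 3 0 4 2 5]
After op 2 (reverse): [5 2 4 0 3 1]
After op 3 (in_shuffle): [0 5 3 2 1 4]
After op 4 (out_shuffle): [0 2 5 1 3 4]
After op 5 (cut(5)): [4 0 2 5 1 3]
After op 6 (in_shuffle): [5 4 1 0 3 2]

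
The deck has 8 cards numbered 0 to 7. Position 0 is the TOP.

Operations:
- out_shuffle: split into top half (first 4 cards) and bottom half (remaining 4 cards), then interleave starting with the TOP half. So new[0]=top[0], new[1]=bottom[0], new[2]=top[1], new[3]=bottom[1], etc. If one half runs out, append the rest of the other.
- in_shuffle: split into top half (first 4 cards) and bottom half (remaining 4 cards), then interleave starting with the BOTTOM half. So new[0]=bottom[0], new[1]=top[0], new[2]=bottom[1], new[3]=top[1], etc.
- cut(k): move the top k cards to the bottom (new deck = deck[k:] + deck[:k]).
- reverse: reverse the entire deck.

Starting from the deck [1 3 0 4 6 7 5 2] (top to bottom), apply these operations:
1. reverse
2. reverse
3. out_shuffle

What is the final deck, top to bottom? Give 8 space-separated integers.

Answer: 1 6 3 7 0 5 4 2

Derivation:
After op 1 (reverse): [2 5 7 6 4 0 3 1]
After op 2 (reverse): [1 3 0 4 6 7 5 2]
After op 3 (out_shuffle): [1 6 3 7 0 5 4 2]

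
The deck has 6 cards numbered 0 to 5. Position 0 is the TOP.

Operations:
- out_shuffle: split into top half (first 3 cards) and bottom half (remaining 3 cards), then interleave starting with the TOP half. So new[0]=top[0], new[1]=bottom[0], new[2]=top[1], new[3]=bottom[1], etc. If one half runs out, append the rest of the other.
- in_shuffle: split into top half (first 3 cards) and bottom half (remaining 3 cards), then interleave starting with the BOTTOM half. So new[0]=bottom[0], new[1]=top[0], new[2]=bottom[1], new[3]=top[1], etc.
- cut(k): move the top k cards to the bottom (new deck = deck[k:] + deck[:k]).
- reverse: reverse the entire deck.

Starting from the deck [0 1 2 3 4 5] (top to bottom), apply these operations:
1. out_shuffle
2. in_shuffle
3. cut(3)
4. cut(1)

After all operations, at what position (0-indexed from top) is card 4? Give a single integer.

Answer: 2

Derivation:
After op 1 (out_shuffle): [0 3 1 4 2 5]
After op 2 (in_shuffle): [4 0 2 3 5 1]
After op 3 (cut(3)): [3 5 1 4 0 2]
After op 4 (cut(1)): [5 1 4 0 2 3]
Card 4 is at position 2.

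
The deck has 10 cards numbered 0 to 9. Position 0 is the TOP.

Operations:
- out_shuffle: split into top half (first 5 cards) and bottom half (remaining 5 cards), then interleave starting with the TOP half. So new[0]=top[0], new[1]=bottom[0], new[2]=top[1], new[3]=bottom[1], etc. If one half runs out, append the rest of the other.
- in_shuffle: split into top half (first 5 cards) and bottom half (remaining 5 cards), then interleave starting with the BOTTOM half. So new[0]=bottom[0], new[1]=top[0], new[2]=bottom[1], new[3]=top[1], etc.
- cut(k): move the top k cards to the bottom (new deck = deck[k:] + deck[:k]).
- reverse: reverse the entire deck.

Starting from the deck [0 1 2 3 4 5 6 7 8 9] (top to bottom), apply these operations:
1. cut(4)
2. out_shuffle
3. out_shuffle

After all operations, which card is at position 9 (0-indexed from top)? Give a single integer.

After op 1 (cut(4)): [4 5 6 7 8 9 0 1 2 3]
After op 2 (out_shuffle): [4 9 5 0 6 1 7 2 8 3]
After op 3 (out_shuffle): [4 1 9 7 5 2 0 8 6 3]
Position 9: card 3.

Answer: 3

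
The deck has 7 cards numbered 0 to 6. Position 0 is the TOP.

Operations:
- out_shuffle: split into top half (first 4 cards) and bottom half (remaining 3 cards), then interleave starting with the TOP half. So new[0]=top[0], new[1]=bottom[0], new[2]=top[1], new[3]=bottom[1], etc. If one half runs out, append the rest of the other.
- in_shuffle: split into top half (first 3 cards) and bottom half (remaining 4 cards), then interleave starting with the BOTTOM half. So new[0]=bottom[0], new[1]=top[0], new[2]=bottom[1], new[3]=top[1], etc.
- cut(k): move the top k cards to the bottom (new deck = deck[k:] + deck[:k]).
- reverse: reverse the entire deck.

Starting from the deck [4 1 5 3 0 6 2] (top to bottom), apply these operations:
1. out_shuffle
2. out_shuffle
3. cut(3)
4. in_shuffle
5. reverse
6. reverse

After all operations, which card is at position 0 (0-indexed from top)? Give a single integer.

After op 1 (out_shuffle): [4 0 1 6 5 2 3]
After op 2 (out_shuffle): [4 5 0 2 1 3 6]
After op 3 (cut(3)): [2 1 3 6 4 5 0]
After op 4 (in_shuffle): [6 2 4 1 5 3 0]
After op 5 (reverse): [0 3 5 1 4 2 6]
After op 6 (reverse): [6 2 4 1 5 3 0]
Position 0: card 6.

Answer: 6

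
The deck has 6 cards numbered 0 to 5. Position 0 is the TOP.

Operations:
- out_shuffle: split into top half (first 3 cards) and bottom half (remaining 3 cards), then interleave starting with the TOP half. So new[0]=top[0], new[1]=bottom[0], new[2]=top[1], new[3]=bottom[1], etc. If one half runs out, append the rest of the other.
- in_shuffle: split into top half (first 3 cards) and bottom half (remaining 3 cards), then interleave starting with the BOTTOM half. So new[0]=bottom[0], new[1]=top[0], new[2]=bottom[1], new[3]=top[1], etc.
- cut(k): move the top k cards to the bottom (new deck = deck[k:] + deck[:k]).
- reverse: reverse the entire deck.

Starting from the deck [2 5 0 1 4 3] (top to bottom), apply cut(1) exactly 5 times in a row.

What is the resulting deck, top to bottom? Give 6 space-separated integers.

Answer: 3 2 5 0 1 4

Derivation:
After op 1 (cut(1)): [5 0 1 4 3 2]
After op 2 (cut(1)): [0 1 4 3 2 5]
After op 3 (cut(1)): [1 4 3 2 5 0]
After op 4 (cut(1)): [4 3 2 5 0 1]
After op 5 (cut(1)): [3 2 5 0 1 4]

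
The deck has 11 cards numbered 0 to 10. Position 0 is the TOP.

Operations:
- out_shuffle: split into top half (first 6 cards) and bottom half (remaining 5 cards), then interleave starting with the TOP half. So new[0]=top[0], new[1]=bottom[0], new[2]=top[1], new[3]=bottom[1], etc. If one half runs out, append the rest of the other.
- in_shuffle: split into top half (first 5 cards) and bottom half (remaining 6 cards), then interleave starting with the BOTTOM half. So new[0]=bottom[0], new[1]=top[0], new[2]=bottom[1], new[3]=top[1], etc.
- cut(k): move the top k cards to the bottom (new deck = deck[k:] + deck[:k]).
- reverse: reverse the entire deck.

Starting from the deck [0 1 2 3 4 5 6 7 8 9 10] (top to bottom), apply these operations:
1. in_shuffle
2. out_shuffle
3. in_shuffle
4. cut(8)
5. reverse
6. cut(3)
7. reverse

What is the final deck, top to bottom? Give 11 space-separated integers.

After op 1 (in_shuffle): [5 0 6 1 7 2 8 3 9 4 10]
After op 2 (out_shuffle): [5 8 0 3 6 9 1 4 7 10 2]
After op 3 (in_shuffle): [9 5 1 8 4 0 7 3 10 6 2]
After op 4 (cut(8)): [10 6 2 9 5 1 8 4 0 7 3]
After op 5 (reverse): [3 7 0 4 8 1 5 9 2 6 10]
After op 6 (cut(3)): [4 8 1 5 9 2 6 10 3 7 0]
After op 7 (reverse): [0 7 3 10 6 2 9 5 1 8 4]

Answer: 0 7 3 10 6 2 9 5 1 8 4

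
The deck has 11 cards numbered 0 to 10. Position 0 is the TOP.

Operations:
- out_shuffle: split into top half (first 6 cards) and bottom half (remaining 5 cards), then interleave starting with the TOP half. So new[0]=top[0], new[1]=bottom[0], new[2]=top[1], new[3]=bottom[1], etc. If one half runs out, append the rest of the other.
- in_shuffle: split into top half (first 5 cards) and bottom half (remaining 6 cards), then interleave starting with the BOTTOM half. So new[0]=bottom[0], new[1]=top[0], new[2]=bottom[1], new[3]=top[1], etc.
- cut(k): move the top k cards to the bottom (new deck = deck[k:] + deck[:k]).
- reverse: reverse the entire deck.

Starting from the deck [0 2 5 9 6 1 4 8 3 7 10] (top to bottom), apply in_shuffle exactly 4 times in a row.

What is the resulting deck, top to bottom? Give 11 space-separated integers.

After op 1 (in_shuffle): [1 0 4 2 8 5 3 9 7 6 10]
After op 2 (in_shuffle): [5 1 3 0 9 4 7 2 6 8 10]
After op 3 (in_shuffle): [4 5 7 1 2 3 6 0 8 9 10]
After op 4 (in_shuffle): [3 4 6 5 0 7 8 1 9 2 10]

Answer: 3 4 6 5 0 7 8 1 9 2 10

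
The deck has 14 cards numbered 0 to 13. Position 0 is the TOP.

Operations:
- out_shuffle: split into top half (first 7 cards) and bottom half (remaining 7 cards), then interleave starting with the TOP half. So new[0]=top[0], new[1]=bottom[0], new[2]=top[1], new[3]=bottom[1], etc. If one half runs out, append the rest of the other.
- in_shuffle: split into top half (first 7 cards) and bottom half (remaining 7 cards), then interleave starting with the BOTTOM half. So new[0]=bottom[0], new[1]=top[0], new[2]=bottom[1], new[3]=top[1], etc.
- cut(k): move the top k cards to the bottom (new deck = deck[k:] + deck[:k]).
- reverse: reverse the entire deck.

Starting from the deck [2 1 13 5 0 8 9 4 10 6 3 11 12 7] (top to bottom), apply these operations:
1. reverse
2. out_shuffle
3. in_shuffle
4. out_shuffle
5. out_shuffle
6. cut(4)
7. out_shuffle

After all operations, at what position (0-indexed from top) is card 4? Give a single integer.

After op 1 (reverse): [7 12 11 3 6 10 4 9 8 0 5 13 1 2]
After op 2 (out_shuffle): [7 9 12 8 11 0 3 5 6 13 10 1 4 2]
After op 3 (in_shuffle): [5 7 6 9 13 12 10 8 1 11 4 0 2 3]
After op 4 (out_shuffle): [5 8 7 1 6 11 9 4 13 0 12 2 10 3]
After op 5 (out_shuffle): [5 4 8 13 7 0 1 12 6 2 11 10 9 3]
After op 6 (cut(4)): [7 0 1 12 6 2 11 10 9 3 5 4 8 13]
After op 7 (out_shuffle): [7 10 0 9 1 3 12 5 6 4 2 8 11 13]
Card 4 is at position 9.

Answer: 9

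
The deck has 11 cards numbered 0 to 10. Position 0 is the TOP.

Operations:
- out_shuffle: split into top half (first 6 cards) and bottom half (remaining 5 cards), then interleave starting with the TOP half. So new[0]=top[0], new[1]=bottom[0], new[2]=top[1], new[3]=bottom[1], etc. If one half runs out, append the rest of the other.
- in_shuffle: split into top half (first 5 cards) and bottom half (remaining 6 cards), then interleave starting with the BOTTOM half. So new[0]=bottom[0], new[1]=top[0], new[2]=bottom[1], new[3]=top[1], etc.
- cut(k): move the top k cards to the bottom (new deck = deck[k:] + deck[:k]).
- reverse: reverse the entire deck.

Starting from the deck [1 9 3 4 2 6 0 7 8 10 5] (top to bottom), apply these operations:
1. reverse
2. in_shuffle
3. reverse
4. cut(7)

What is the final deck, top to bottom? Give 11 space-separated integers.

After op 1 (reverse): [5 10 8 7 0 6 2 4 3 9 1]
After op 2 (in_shuffle): [6 5 2 10 4 8 3 7 9 0 1]
After op 3 (reverse): [1 0 9 7 3 8 4 10 2 5 6]
After op 4 (cut(7)): [10 2 5 6 1 0 9 7 3 8 4]

Answer: 10 2 5 6 1 0 9 7 3 8 4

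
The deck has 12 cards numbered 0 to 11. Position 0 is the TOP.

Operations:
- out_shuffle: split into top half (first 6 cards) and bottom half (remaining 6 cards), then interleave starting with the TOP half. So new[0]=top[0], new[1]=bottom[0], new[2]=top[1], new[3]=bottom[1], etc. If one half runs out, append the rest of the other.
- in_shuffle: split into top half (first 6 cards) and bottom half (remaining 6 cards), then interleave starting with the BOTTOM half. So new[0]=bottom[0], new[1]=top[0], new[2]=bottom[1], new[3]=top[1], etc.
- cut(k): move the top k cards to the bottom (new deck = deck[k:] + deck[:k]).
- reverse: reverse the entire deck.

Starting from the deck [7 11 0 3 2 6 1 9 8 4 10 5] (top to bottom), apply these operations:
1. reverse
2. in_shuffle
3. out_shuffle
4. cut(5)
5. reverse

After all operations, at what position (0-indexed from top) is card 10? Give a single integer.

Answer: 10

Derivation:
After op 1 (reverse): [5 10 4 8 9 1 6 2 3 0 11 7]
After op 2 (in_shuffle): [6 5 2 10 3 4 0 8 11 9 7 1]
After op 3 (out_shuffle): [6 0 5 8 2 11 10 9 3 7 4 1]
After op 4 (cut(5)): [11 10 9 3 7 4 1 6 0 5 8 2]
After op 5 (reverse): [2 8 5 0 6 1 4 7 3 9 10 11]
Card 10 is at position 10.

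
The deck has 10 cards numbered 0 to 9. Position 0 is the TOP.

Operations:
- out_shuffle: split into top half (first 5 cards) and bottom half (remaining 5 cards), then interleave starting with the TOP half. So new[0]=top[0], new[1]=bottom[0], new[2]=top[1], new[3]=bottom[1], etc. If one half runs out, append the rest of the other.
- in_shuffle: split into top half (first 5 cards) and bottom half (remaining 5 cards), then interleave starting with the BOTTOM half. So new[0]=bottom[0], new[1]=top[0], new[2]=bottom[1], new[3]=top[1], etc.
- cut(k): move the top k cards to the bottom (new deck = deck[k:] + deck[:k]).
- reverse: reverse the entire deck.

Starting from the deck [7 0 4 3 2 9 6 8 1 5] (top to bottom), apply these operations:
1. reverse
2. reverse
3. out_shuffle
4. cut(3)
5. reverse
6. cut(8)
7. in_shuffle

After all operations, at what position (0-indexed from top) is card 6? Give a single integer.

Answer: 3

Derivation:
After op 1 (reverse): [5 1 8 6 9 2 3 4 0 7]
After op 2 (reverse): [7 0 4 3 2 9 6 8 1 5]
After op 3 (out_shuffle): [7 9 0 6 4 8 3 1 2 5]
After op 4 (cut(3)): [6 4 8 3 1 2 5 7 9 0]
After op 5 (reverse): [0 9 7 5 2 1 3 8 4 6]
After op 6 (cut(8)): [4 6 0 9 7 5 2 1 3 8]
After op 7 (in_shuffle): [5 4 2 6 1 0 3 9 8 7]
Card 6 is at position 3.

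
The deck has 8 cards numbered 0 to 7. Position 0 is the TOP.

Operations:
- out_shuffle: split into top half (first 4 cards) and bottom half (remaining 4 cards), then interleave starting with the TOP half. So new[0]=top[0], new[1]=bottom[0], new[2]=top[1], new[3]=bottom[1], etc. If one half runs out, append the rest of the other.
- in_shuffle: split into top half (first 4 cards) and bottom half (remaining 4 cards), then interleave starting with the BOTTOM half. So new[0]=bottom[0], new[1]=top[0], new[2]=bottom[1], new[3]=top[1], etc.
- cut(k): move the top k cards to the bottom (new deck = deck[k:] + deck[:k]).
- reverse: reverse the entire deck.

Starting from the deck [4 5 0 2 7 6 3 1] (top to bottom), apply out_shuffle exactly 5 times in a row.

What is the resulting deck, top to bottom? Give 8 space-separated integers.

After op 1 (out_shuffle): [4 7 5 6 0 3 2 1]
After op 2 (out_shuffle): [4 0 7 3 5 2 6 1]
After op 3 (out_shuffle): [4 5 0 2 7 6 3 1]
After op 4 (out_shuffle): [4 7 5 6 0 3 2 1]
After op 5 (out_shuffle): [4 0 7 3 5 2 6 1]

Answer: 4 0 7 3 5 2 6 1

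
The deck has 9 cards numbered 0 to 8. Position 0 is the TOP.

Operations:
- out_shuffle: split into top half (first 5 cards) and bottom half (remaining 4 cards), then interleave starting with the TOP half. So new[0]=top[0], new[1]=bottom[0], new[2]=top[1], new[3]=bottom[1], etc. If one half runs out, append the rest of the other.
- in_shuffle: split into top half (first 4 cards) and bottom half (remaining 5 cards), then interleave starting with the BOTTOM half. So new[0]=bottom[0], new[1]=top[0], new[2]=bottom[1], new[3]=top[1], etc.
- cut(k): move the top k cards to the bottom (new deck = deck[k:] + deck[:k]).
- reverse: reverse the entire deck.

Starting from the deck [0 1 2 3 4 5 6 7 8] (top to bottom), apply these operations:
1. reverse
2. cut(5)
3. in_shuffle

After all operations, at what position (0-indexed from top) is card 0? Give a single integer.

Answer: 7

Derivation:
After op 1 (reverse): [8 7 6 5 4 3 2 1 0]
After op 2 (cut(5)): [3 2 1 0 8 7 6 5 4]
After op 3 (in_shuffle): [8 3 7 2 6 1 5 0 4]
Card 0 is at position 7.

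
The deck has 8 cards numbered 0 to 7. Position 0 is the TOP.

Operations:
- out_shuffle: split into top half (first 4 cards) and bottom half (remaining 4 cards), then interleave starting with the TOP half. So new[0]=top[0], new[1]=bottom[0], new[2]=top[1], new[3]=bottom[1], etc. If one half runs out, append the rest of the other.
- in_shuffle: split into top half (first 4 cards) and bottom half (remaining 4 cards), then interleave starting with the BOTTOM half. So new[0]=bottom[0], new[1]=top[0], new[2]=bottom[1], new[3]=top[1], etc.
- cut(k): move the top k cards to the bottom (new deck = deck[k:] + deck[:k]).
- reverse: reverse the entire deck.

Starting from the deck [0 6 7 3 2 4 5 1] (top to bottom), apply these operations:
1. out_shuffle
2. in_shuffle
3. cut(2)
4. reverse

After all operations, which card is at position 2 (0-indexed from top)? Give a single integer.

Answer: 4

Derivation:
After op 1 (out_shuffle): [0 2 6 4 7 5 3 1]
After op 2 (in_shuffle): [7 0 5 2 3 6 1 4]
After op 3 (cut(2)): [5 2 3 6 1 4 7 0]
After op 4 (reverse): [0 7 4 1 6 3 2 5]
Position 2: card 4.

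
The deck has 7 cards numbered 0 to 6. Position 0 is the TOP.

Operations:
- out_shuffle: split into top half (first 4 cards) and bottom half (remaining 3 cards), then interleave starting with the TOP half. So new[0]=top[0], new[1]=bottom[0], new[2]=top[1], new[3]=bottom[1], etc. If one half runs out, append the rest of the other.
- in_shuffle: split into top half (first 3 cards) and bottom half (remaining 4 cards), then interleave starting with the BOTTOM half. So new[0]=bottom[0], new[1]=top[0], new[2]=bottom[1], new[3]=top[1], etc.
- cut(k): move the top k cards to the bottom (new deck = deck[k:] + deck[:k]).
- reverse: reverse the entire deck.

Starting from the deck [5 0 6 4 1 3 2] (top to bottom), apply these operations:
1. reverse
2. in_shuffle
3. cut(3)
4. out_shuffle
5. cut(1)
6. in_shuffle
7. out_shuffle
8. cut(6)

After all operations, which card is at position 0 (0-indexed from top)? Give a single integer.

Answer: 0

Derivation:
After op 1 (reverse): [2 3 1 4 6 0 5]
After op 2 (in_shuffle): [4 2 6 3 0 1 5]
After op 3 (cut(3)): [3 0 1 5 4 2 6]
After op 4 (out_shuffle): [3 4 0 2 1 6 5]
After op 5 (cut(1)): [4 0 2 1 6 5 3]
After op 6 (in_shuffle): [1 4 6 0 5 2 3]
After op 7 (out_shuffle): [1 5 4 2 6 3 0]
After op 8 (cut(6)): [0 1 5 4 2 6 3]
Position 0: card 0.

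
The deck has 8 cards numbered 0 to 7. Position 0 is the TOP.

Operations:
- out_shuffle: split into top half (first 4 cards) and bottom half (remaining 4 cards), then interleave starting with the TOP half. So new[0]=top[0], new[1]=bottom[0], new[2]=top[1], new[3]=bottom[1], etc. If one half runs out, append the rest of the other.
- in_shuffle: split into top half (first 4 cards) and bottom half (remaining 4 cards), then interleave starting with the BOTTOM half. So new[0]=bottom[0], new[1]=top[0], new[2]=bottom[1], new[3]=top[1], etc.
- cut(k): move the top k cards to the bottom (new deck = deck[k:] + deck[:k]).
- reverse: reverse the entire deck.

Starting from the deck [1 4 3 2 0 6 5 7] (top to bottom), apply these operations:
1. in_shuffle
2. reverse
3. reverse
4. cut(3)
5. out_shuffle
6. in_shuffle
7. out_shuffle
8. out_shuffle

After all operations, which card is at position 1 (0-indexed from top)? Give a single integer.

After op 1 (in_shuffle): [0 1 6 4 5 3 7 2]
After op 2 (reverse): [2 7 3 5 4 6 1 0]
After op 3 (reverse): [0 1 6 4 5 3 7 2]
After op 4 (cut(3)): [4 5 3 7 2 0 1 6]
After op 5 (out_shuffle): [4 2 5 0 3 1 7 6]
After op 6 (in_shuffle): [3 4 1 2 7 5 6 0]
After op 7 (out_shuffle): [3 7 4 5 1 6 2 0]
After op 8 (out_shuffle): [3 1 7 6 4 2 5 0]
Position 1: card 1.

Answer: 1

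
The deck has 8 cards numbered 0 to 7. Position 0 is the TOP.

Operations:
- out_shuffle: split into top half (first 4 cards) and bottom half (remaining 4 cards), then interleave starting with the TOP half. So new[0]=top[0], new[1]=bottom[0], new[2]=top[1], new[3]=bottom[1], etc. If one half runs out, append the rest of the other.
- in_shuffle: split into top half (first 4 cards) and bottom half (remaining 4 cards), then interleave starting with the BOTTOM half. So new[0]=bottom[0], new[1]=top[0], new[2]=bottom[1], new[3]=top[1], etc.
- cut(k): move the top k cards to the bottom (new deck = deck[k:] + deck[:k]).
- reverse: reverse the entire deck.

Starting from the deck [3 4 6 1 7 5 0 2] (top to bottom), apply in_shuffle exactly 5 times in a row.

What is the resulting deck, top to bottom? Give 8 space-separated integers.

Answer: 4 1 5 2 3 6 7 0

Derivation:
After op 1 (in_shuffle): [7 3 5 4 0 6 2 1]
After op 2 (in_shuffle): [0 7 6 3 2 5 1 4]
After op 3 (in_shuffle): [2 0 5 7 1 6 4 3]
After op 4 (in_shuffle): [1 2 6 0 4 5 3 7]
After op 5 (in_shuffle): [4 1 5 2 3 6 7 0]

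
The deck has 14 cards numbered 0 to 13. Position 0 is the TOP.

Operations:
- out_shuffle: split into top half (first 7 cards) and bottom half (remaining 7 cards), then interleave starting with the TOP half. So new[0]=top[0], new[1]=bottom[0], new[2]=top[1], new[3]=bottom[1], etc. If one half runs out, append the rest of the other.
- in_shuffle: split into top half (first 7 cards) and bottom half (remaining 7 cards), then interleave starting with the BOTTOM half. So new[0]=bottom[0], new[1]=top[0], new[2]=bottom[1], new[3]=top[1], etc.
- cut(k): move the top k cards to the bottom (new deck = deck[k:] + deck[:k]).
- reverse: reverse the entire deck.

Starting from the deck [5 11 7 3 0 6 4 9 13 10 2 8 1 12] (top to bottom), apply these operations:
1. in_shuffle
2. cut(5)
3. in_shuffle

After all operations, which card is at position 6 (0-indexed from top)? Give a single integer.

After op 1 (in_shuffle): [9 5 13 11 10 7 2 3 8 0 1 6 12 4]
After op 2 (cut(5)): [7 2 3 8 0 1 6 12 4 9 5 13 11 10]
After op 3 (in_shuffle): [12 7 4 2 9 3 5 8 13 0 11 1 10 6]
Position 6: card 5.

Answer: 5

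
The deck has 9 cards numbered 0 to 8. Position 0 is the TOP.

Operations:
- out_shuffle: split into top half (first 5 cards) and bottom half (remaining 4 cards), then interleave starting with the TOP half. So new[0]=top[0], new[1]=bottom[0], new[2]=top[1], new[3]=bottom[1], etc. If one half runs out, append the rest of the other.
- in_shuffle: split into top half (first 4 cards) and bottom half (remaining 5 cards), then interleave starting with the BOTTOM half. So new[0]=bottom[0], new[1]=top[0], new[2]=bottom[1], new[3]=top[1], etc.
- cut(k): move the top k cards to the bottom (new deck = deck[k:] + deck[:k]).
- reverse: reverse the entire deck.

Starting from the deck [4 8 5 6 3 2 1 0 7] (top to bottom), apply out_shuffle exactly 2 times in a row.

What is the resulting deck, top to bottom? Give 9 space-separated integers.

Answer: 4 0 2 6 8 7 1 3 5

Derivation:
After op 1 (out_shuffle): [4 2 8 1 5 0 6 7 3]
After op 2 (out_shuffle): [4 0 2 6 8 7 1 3 5]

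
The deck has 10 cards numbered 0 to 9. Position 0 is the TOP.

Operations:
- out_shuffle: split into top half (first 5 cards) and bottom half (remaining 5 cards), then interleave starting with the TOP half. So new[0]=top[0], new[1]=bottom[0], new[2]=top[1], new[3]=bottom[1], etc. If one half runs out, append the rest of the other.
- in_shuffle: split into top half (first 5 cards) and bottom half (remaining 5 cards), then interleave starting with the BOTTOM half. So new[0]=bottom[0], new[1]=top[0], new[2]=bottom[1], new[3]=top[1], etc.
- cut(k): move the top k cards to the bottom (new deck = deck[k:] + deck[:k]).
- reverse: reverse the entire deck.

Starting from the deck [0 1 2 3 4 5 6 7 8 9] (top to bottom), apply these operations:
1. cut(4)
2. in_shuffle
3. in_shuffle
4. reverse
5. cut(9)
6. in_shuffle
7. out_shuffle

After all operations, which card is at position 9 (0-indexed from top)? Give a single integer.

After op 1 (cut(4)): [4 5 6 7 8 9 0 1 2 3]
After op 2 (in_shuffle): [9 4 0 5 1 6 2 7 3 8]
After op 3 (in_shuffle): [6 9 2 4 7 0 3 5 8 1]
After op 4 (reverse): [1 8 5 3 0 7 4 2 9 6]
After op 5 (cut(9)): [6 1 8 5 3 0 7 4 2 9]
After op 6 (in_shuffle): [0 6 7 1 4 8 2 5 9 3]
After op 7 (out_shuffle): [0 8 6 2 7 5 1 9 4 3]
Position 9: card 3.

Answer: 3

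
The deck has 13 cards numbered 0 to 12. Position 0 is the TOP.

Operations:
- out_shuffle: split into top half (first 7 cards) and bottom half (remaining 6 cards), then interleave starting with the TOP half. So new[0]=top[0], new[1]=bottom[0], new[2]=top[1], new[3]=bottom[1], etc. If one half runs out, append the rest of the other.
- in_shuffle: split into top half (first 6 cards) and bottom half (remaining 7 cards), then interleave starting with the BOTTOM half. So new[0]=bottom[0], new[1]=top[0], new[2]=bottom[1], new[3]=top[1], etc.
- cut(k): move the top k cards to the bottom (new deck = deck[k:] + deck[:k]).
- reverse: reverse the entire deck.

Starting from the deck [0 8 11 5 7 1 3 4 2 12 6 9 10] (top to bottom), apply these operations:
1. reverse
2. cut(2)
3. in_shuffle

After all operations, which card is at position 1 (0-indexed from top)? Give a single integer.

Answer: 6

Derivation:
After op 1 (reverse): [10 9 6 12 2 4 3 1 7 5 11 8 0]
After op 2 (cut(2)): [6 12 2 4 3 1 7 5 11 8 0 10 9]
After op 3 (in_shuffle): [7 6 5 12 11 2 8 4 0 3 10 1 9]
Position 1: card 6.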